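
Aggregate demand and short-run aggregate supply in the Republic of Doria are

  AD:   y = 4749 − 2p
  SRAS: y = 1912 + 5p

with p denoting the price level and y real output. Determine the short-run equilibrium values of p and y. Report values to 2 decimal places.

p = 405.29, y = 3938.43

Set AD = SRAS: 4749 − 2p = 1912 + 5p, so 2837 = 7p and p = 405.29.
Substituting into AD, y = 4749 − 2p = 3938.43.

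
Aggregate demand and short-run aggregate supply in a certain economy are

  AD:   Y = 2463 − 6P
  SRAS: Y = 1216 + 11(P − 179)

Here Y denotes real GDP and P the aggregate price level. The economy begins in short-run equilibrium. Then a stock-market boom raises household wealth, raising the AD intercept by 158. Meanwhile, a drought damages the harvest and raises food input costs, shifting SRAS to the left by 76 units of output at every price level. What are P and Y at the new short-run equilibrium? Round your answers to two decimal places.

After both shocks: AD is Y = 2621 − 6P and SRAS is Y = 11P − 829.
Setting them equal: 3450 = 17P, so P = 202.94.
Substituting into AD, Y = 1403.35.

P = 202.94, Y = 1403.35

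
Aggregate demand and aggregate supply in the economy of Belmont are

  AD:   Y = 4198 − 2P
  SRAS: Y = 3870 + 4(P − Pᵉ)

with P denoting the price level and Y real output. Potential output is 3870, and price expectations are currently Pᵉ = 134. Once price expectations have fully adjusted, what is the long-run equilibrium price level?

Long-run P = 164

Short run: with Pᵉ = 134, SRAS is Y = 3334 + 4P. Setting AD = SRAS gives 864 = 6P, so P = 144 and Y = 4198 − 2·144 = 3910.
Output 3910 is above potential 3870, so over time expected prices rise and SRAS shifts left until Y returns to 3870.
Long run: Y = 3870 on the AD curve gives 3870 = 4198 − 2P, so P = 164.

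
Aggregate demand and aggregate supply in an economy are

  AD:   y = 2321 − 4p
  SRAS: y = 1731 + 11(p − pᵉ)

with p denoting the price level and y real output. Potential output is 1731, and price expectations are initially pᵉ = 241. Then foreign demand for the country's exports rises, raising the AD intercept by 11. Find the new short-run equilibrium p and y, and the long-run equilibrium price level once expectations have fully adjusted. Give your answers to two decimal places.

AD shifts right: new AD is y = 2332 − 4p. With pᵉ = 241, SRAS is y = 11p − 920.
Short run: 2332 − 4p = 11p − 920 gives 3252 = 15p, so p = 216.80 and y = 2332 − 4p = 1464.80.
y = 1464.80 is below potential 1731; expectations adjust and SRAS shifts right until y = 1731.
Long run: on the new AD curve, 1731 = 2332 − 4p gives p = 150.25.

Short run: p = 216.80, y = 1464.80. Long run: p = 150.25.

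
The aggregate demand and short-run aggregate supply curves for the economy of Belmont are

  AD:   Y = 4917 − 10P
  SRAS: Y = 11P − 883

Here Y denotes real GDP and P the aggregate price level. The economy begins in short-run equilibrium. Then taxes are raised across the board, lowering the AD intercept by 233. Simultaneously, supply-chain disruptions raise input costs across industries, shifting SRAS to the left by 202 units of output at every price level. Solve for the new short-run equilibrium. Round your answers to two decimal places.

P = 274.71, Y = 1936.86

After both shocks: AD is Y = 4684 − 10P and SRAS is Y = 11P − 1085.
Setting them equal: 5769 = 21P, so P = 274.71.
Substituting into AD, Y = 1936.86.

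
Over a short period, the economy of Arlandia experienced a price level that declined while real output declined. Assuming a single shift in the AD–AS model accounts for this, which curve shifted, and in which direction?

P fell and Y fell. An AD shift moves P and Y in the same direction; an SRAS shift moves them in opposite directions.
Here P and Y moved in the same direction, so the AD curve shifted.
Since Y fell, AD shifted left.

AD shifted left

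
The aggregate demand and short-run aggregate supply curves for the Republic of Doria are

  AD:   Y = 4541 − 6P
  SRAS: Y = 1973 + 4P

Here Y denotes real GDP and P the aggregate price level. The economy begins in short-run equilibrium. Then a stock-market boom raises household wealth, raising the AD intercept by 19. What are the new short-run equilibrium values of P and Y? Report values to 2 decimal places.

This is a positive demand shock: AD shifts right.
New AD: Y = 4560 − 6P.
Set AD = SRAS: 4560 − 6P = 1973 + 4P, so 2587 = 10P and P = 258.70.
Substituting into AD, Y = 3007.80.

P = 258.70, Y = 3007.80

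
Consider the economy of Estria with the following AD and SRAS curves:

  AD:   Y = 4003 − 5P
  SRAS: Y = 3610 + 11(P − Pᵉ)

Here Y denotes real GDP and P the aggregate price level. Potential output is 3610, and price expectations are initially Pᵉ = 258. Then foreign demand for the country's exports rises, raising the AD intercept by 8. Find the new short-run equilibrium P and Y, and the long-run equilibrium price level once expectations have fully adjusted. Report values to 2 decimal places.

AD shifts right: new AD is Y = 4011 − 5P. With Pᵉ = 258, SRAS is Y = 772 + 11P.
Short run: 4011 − 5P = 772 + 11P gives 3239 = 16P, so P = 202.44 and Y = 4011 − 5P = 2998.81.
Y = 2998.81 is below potential 3610; expectations adjust and SRAS shifts right until Y = 3610.
Long run: on the new AD curve, 3610 = 4011 − 5P gives P = 80.20.

Short run: P = 202.44, Y = 2998.81. Long run: P = 80.20.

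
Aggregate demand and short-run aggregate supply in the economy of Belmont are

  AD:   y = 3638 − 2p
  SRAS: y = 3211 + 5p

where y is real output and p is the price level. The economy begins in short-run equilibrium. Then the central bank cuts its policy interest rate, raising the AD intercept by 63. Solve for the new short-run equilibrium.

p = 70, y = 3561

This is a positive demand shock: AD shifts right.
New AD: y = 3701 − 2p.
Set AD = SRAS: 3701 − 2p = 3211 + 5p, so 490 = 7p and p = 70.
y = 3701 − 2·70 = 3561.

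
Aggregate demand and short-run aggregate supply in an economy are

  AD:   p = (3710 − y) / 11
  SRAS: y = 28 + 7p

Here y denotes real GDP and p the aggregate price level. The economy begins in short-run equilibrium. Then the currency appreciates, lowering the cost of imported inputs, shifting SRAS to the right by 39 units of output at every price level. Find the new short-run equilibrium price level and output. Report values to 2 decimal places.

p = 202.39, y = 1483.72

This is a positive supply shock: SRAS shifts right.
New SRAS: y = 67 + 7p.
Set AD = SRAS: 3710 − 11p = 67 + 7p, so 3643 = 18p and p = 202.39.
Substituting into AD, y = 1483.72.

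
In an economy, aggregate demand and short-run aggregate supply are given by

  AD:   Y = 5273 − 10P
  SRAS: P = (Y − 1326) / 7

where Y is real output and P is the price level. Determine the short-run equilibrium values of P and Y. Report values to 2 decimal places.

Rearrange SRAS to Y = 1326 + 7P.
Set AD = SRAS: 5273 − 10P = 1326 + 7P, so 3947 = 17P and P = 232.18.
Substituting into AD, Y = 5273 − 10P = 2951.24.

P = 232.18, Y = 2951.24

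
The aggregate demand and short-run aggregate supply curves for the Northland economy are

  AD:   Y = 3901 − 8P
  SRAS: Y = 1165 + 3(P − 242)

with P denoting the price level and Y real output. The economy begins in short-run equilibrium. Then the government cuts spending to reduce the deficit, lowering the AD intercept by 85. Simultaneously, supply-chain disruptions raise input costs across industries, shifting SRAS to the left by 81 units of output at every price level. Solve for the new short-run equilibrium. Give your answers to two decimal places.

After both shocks: AD is Y = 3816 − 8P and SRAS is Y = 358 + 3P.
Setting them equal: 3458 = 11P, so P = 314.36.
Substituting into AD, Y = 1301.09.

P = 314.36, Y = 1301.09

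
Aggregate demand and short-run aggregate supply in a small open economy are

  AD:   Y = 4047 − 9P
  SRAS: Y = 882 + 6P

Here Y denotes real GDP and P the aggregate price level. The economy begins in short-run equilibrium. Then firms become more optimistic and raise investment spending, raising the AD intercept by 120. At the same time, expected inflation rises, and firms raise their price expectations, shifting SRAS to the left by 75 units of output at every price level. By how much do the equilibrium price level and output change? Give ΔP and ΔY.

ΔP = +13, ΔY = +3

After both shocks: AD is Y = 4167 − 9P and SRAS is Y = 807 + 6P.
Setting them equal: 3360 = 15P, so P = 224.
Y = 4167 − 9·224 = 2151.
Initially P = 211, Y = 2148, so ΔP = +13 and ΔY = +3.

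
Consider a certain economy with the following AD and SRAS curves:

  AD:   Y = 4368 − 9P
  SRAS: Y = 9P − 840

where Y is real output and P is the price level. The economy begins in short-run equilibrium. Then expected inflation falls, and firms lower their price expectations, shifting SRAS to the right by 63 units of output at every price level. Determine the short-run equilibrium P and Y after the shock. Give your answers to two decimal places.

This is a positive supply shock: SRAS shifts right.
New SRAS: Y = 9P − 777.
Set AD = SRAS: 4368 − 9P = 9P − 777, so 5145 = 18P and P = 285.83.
Substituting into AD, Y = 1795.50.

P = 285.83, Y = 1795.50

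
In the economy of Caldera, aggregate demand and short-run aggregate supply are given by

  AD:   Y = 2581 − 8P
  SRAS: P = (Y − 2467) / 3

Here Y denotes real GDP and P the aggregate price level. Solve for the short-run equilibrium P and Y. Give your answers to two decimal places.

P = 10.36, Y = 2498.09

Rearrange SRAS to Y = 2467 + 3P.
Set AD = SRAS: 2581 − 8P = 2467 + 3P, so 114 = 11P and P = 10.36.
Substituting into AD, Y = 2581 − 8P = 2498.09.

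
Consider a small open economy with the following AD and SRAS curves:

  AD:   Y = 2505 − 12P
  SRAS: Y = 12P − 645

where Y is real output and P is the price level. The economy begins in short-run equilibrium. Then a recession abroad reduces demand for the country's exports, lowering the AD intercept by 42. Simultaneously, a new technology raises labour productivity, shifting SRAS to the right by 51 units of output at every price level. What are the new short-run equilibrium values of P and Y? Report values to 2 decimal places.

After both shocks: AD is Y = 2463 − 12P and SRAS is Y = 12P − 594.
Setting them equal: 3057 = 24P, so P = 127.38.
Substituting into AD, Y = 934.50.

P = 127.38, Y = 934.50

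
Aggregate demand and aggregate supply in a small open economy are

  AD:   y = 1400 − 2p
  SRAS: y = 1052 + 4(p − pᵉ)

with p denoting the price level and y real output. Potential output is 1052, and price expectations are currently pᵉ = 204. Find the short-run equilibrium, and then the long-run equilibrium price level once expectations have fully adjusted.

Short run: with pᵉ = 204, SRAS is y = 236 + 4p. Setting AD = SRAS gives 1164 = 6p, so p = 194 and y = 1400 − 2·194 = 1012.
Output 1012 is below potential 1052, so over time expected prices fall and SRAS shifts right until y returns to 1052.
Long run: y = 1052 on the AD curve gives 1052 = 1400 − 2p, so p = 174.

Short run: p = 194, y = 1012. Long run: p = 174.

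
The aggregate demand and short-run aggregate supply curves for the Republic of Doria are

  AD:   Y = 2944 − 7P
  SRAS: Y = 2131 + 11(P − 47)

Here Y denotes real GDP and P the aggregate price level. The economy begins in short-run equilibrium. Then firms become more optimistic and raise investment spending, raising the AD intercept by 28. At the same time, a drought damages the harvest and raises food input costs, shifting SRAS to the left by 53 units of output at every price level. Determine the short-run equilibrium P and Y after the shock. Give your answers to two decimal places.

P = 78.39, Y = 2423.28

After both shocks: AD is Y = 2972 − 7P and SRAS is Y = 1561 + 11P.
Setting them equal: 1411 = 18P, so P = 78.39.
Substituting into AD, Y = 2423.28.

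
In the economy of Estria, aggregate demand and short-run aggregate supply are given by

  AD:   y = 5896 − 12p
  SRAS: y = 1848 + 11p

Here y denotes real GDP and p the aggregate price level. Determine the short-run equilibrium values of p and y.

p = 176, y = 3784

Set AD = SRAS: 5896 − 12p = 1848 + 11p, so 4048 = 23p and p = 176.
Then y = 5896 − 12·176 = 3784.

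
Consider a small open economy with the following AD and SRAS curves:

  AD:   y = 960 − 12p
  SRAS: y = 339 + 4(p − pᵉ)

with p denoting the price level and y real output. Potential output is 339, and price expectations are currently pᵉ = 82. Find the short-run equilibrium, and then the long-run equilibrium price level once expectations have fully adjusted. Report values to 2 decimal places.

Short run: p = 59.31, y = 248.25. Long run: p = 51.75.

Short run: with pᵉ = 82, SRAS is y = 11 + 4p. Setting AD = SRAS gives 949 = 16p, so p = 59.31 and y = 960 − 12p = 248.25.
Output 248.25 is below potential 339, so over time expected prices fall and SRAS shifts right until y returns to 339.
Long run: y = 339 on the AD curve gives 339 = 960 − 12p, so p = 51.75.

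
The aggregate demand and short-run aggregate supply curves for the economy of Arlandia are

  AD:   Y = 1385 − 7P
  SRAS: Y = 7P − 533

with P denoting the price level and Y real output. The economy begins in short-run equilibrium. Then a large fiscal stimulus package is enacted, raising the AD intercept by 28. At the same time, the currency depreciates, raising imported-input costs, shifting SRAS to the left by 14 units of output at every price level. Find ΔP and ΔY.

After both shocks: AD is Y = 1413 − 7P and SRAS is Y = 7P − 547.
Setting them equal: 1960 = 14P, so P = 140.
Y = 1413 − 7·140 = 433.
Initially P = 137, Y = 426, so ΔP = +3 and ΔY = +7.

ΔP = +3, ΔY = +7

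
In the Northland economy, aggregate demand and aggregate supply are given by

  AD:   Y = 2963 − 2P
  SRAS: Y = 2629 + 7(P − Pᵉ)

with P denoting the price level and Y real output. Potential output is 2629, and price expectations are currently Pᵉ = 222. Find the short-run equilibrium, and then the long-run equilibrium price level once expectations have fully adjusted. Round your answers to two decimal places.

Short run: with Pᵉ = 222, SRAS is Y = 1075 + 7P. Setting AD = SRAS gives 1888 = 9P, so P = 209.78 and Y = 2963 − 2P = 2543.44.
Output 2543.44 is below potential 2629, so over time expected prices fall and SRAS shifts right until Y returns to 2629.
Long run: Y = 2629 on the AD curve gives 2629 = 2963 − 2P, so P = 167.00.

Short run: P = 209.78, Y = 2543.44. Long run: P = 167.00.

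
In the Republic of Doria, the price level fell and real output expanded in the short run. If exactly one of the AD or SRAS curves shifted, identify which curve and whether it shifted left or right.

P fell and Y rose. An AD shift moves P and Y in the same direction; an SRAS shift moves them in opposite directions.
Here P and Y moved in opposite directions, so the SRAS curve shifted.
Since Y rose, SRAS shifted right.

SRAS shifted right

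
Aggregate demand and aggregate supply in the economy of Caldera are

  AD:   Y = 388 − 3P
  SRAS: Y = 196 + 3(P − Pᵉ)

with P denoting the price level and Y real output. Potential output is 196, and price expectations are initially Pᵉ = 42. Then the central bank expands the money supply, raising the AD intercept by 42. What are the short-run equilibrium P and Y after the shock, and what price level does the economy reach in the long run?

Short run: P = 60, Y = 250. Long run: P = 78.

AD shifts right: new AD is Y = 430 − 3P. With Pᵉ = 42, SRAS is Y = 70 + 3P.
Short run: 430 − 3P = 70 + 3P gives 360 = 6P, so P = 60 and Y = 430 − 3·60 = 250.
Y = 250 is above potential 196; expectations adjust and SRAS shifts left until Y = 196.
Long run: on the new AD curve, 196 = 430 − 3P gives P = 78.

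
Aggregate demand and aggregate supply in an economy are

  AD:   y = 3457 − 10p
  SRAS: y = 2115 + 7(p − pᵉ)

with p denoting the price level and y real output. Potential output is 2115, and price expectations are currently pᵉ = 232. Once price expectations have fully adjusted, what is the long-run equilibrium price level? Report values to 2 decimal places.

Long-run p = 134.20

Short run: with pᵉ = 232, SRAS is y = 491 + 7p. Setting AD = SRAS gives 2966 = 17p, so p = 174.47 and y = 3457 − 10p = 1712.29.
Output 1712.29 is below potential 2115, so over time expected prices fall and SRAS shifts right until y returns to 2115.
Long run: y = 2115 on the AD curve gives 2115 = 3457 − 10p, so p = 134.20.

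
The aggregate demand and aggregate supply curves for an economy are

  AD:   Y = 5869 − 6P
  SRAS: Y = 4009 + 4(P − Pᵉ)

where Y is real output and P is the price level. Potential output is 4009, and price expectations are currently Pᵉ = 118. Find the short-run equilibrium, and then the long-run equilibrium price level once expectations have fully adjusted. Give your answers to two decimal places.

Short run: with Pᵉ = 118, SRAS is Y = 3537 + 4P. Setting AD = SRAS gives 2332 = 10P, so P = 233.20 and Y = 5869 − 6P = 4469.80.
Output 4469.80 is above potential 4009, so over time expected prices rise and SRAS shifts left until Y returns to 4009.
Long run: Y = 4009 on the AD curve gives 4009 = 5869 − 6P, so P = 310.00.

Short run: P = 233.20, Y = 4469.80. Long run: P = 310.00.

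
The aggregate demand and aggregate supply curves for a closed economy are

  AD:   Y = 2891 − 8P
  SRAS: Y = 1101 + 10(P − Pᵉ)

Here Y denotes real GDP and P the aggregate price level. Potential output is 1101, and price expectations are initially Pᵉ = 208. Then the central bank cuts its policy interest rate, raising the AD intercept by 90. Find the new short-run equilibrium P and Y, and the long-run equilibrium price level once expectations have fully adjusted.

AD shifts right: new AD is Y = 2981 − 8P. With Pᵉ = 208, SRAS is Y = 10P − 979.
Short run: 2981 − 8P = 10P − 979 gives 3960 = 18P, so P = 220 and Y = 2981 − 8·220 = 1221.
Y = 1221 is above potential 1101; expectations adjust and SRAS shifts left until Y = 1101.
Long run: on the new AD curve, 1101 = 2981 − 8P gives P = 235.

Short run: P = 220, Y = 1221. Long run: P = 235.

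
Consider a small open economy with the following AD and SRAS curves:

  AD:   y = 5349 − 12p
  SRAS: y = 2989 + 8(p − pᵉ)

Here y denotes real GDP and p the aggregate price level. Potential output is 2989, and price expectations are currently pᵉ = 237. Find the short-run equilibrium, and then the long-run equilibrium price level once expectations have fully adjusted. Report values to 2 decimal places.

Short run: with pᵉ = 237, SRAS is y = 1093 + 8p. Setting AD = SRAS gives 4256 = 20p, so p = 212.80 and y = 5349 − 12p = 2795.40.
Output 2795.40 is below potential 2989, so over time expected prices fall and SRAS shifts right until y returns to 2989.
Long run: y = 2989 on the AD curve gives 2989 = 5349 − 12p, so p = 196.67.

Short run: p = 212.80, y = 2795.40. Long run: p = 196.67.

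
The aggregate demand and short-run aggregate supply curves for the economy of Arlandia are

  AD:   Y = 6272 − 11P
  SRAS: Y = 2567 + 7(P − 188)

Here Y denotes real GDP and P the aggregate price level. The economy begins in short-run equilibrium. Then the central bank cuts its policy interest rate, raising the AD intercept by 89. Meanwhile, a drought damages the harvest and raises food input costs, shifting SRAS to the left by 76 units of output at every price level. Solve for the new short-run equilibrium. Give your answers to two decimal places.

P = 288.11, Y = 3191.78

After both shocks: AD is Y = 6361 − 11P and SRAS is Y = 1175 + 7P.
Setting them equal: 5186 = 18P, so P = 288.11.
Substituting into AD, Y = 3191.78.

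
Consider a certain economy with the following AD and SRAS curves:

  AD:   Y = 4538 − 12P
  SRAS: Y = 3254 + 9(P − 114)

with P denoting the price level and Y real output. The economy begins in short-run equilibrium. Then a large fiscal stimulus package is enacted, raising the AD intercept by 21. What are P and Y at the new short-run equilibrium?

P = 111, Y = 3227

This is a positive demand shock: AD shifts right.
New AD: Y = 4559 − 12P.
SRAS can be written Y = 2228 + 9P.
Set AD = SRAS: 4559 − 12P = 2228 + 9P, so 2331 = 21P and P = 111.
Y = 4559 − 12·111 = 3227.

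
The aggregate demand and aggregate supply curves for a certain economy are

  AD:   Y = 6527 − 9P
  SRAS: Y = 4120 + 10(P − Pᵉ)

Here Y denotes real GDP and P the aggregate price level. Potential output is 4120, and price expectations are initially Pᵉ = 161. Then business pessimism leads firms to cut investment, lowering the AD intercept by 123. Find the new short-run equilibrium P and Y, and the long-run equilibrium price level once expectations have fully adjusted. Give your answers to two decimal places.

Short run: P = 204.95, Y = 4559.47. Long run: P = 253.78.

AD shifts left: new AD is Y = 6404 − 9P. With Pᵉ = 161, SRAS is Y = 2510 + 10P.
Short run: 6404 − 9P = 2510 + 10P gives 3894 = 19P, so P = 204.95 and Y = 6404 − 9P = 4559.47.
Y = 4559.47 is above potential 4120; expectations adjust and SRAS shifts left until Y = 4120.
Long run: on the new AD curve, 4120 = 6404 − 9P gives P = 253.78.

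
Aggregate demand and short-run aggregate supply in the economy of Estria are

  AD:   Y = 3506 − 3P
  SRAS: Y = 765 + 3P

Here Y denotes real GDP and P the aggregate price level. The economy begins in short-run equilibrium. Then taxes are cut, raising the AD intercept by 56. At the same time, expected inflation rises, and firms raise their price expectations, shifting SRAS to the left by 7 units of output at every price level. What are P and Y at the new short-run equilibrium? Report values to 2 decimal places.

P = 467.33, Y = 2160.00

After both shocks: AD is Y = 3562 − 3P and SRAS is Y = 758 + 3P.
Setting them equal: 2804 = 6P, so P = 467.33.
Substituting into AD, Y = 2160.00.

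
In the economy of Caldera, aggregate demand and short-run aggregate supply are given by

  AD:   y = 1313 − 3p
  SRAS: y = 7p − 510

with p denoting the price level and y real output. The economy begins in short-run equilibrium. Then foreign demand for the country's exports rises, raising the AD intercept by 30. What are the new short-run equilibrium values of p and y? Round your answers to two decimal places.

This is a positive demand shock: AD shifts right.
New AD: y = 1343 − 3p.
Set AD = SRAS: 1343 − 3p = 7p − 510, so 1853 = 10p and p = 185.30.
Substituting into AD, y = 787.10.

p = 185.30, y = 787.10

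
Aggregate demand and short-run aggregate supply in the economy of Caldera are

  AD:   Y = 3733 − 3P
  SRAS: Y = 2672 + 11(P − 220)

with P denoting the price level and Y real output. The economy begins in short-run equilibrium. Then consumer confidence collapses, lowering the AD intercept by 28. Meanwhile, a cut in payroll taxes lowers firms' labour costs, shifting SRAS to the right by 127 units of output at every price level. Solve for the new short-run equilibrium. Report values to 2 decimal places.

P = 237.57, Y = 2992.29

After both shocks: AD is Y = 3705 − 3P and SRAS is Y = 379 + 11P.
Setting them equal: 3326 = 14P, so P = 237.57.
Substituting into AD, Y = 2992.29.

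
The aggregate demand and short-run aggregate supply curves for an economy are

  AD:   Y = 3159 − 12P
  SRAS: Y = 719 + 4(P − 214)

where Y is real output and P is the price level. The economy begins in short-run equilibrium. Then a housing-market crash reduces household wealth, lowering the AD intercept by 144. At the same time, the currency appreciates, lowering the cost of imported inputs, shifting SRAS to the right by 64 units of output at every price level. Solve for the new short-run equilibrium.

After both shocks: AD is Y = 3015 − 12P and SRAS is Y = 4P − 73.
Setting them equal: 3088 = 16P, so P = 193.
Y = 3015 − 12·193 = 699.

P = 193, Y = 699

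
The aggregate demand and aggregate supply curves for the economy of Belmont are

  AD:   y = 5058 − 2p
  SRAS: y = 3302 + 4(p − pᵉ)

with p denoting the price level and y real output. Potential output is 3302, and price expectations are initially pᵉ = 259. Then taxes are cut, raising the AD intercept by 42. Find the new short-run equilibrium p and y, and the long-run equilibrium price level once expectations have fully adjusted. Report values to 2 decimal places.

Short run: p = 472.33, y = 4155.33. Long run: p = 899.00.

AD shifts right: new AD is y = 5100 − 2p. With pᵉ = 259, SRAS is y = 2266 + 4p.
Short run: 5100 − 2p = 2266 + 4p gives 2834 = 6p, so p = 472.33 and y = 5100 − 2p = 4155.33.
y = 4155.33 is above potential 3302; expectations adjust and SRAS shifts left until y = 3302.
Long run: on the new AD curve, 3302 = 5100 − 2p gives p = 899.00.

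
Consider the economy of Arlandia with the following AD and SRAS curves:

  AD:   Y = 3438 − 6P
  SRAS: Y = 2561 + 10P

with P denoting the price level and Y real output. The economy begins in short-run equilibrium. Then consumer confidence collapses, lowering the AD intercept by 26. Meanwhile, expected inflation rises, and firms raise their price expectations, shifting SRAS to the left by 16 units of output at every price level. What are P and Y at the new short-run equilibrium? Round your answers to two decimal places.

After both shocks: AD is Y = 3412 − 6P and SRAS is Y = 2545 + 10P.
Setting them equal: 867 = 16P, so P = 54.19.
Substituting into AD, Y = 3086.88.

P = 54.19, Y = 3086.88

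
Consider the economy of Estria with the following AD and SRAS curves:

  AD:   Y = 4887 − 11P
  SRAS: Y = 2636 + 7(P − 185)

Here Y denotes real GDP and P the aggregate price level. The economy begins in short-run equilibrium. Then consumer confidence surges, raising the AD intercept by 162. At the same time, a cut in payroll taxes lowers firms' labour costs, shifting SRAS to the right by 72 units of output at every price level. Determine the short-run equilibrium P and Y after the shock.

P = 202, Y = 2827

After both shocks: AD is Y = 5049 − 11P and SRAS is Y = 1413 + 7P.
Setting them equal: 3636 = 18P, so P = 202.
Y = 5049 − 11·202 = 2827.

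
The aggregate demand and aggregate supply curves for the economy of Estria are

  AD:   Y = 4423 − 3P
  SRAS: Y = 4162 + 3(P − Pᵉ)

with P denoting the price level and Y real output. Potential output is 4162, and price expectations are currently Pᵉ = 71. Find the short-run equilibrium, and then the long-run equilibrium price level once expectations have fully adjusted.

Short run: P = 79, Y = 4186. Long run: P = 87.

Short run: with Pᵉ = 71, SRAS is Y = 3949 + 3P. Setting AD = SRAS gives 474 = 6P, so P = 79 and Y = 4423 − 3·79 = 4186.
Output 4186 is above potential 4162, so over time expected prices rise and SRAS shifts left until Y returns to 4162.
Long run: Y = 4162 on the AD curve gives 4162 = 4423 − 3P, so P = 87.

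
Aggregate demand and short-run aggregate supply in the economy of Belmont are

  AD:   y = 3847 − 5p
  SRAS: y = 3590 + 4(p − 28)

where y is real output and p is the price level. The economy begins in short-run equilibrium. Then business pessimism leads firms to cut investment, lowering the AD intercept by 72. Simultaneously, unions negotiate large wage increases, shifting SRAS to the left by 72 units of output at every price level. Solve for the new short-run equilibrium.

p = 41, y = 3570

After both shocks: AD is y = 3775 − 5p and SRAS is y = 3406 + 4p.
Setting them equal: 369 = 9p, so p = 41.
y = 3775 − 5·41 = 3570.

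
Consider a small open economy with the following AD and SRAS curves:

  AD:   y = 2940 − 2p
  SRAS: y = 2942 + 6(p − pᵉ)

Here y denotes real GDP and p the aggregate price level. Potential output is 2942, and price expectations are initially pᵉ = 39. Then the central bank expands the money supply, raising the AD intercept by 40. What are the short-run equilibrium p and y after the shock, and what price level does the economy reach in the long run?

AD shifts right: new AD is y = 2980 − 2p. With pᵉ = 39, SRAS is y = 2708 + 6p.
Short run: 2980 − 2p = 2708 + 6p gives 272 = 8p, so p = 34 and y = 2980 − 2·34 = 2912.
y = 2912 is below potential 2942; expectations adjust and SRAS shifts right until y = 2942.
Long run: on the new AD curve, 2942 = 2980 − 2p gives p = 19.

Short run: p = 34, y = 2912. Long run: p = 19.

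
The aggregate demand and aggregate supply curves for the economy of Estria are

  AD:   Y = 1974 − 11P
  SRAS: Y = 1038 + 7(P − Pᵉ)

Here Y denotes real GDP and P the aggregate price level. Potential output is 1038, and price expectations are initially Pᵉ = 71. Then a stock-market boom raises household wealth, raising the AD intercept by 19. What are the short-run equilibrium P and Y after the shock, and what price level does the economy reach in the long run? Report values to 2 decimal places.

Short run: P = 80.67, Y = 1105.67. Long run: P = 86.82.

AD shifts right: new AD is Y = 1993 − 11P. With Pᵉ = 71, SRAS is Y = 541 + 7P.
Short run: 1993 − 11P = 541 + 7P gives 1452 = 18P, so P = 80.67 and Y = 1993 − 11P = 1105.67.
Y = 1105.67 is above potential 1038; expectations adjust and SRAS shifts left until Y = 1038.
Long run: on the new AD curve, 1038 = 1993 − 11P gives P = 86.82.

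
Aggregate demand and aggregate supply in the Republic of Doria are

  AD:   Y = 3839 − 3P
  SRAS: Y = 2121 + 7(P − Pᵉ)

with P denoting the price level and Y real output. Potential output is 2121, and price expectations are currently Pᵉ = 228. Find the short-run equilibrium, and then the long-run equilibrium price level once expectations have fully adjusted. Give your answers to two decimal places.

Short run: with Pᵉ = 228, SRAS is Y = 525 + 7P. Setting AD = SRAS gives 3314 = 10P, so P = 331.40 and Y = 3839 − 3P = 2844.80.
Output 2844.80 is above potential 2121, so over time expected prices rise and SRAS shifts left until Y returns to 2121.
Long run: Y = 2121 on the AD curve gives 2121 = 3839 − 3P, so P = 572.67.

Short run: P = 331.40, Y = 2844.80. Long run: P = 572.67.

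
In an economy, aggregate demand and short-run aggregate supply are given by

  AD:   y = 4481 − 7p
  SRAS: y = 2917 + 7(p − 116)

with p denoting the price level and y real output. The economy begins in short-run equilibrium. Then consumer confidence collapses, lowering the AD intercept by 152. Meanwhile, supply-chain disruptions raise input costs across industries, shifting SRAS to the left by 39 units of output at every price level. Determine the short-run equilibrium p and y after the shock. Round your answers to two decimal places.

p = 161.64, y = 3197.50

After both shocks: AD is y = 4329 − 7p and SRAS is y = 2066 + 7p.
Setting them equal: 2263 = 14p, so p = 161.64.
Substituting into AD, y = 3197.50.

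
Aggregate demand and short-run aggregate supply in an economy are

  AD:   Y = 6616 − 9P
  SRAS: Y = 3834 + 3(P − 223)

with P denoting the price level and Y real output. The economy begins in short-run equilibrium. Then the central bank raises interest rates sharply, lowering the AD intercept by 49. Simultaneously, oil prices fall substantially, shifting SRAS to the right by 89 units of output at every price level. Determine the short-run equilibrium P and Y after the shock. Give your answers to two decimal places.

P = 276.08, Y = 4082.25

After both shocks: AD is Y = 6567 − 9P and SRAS is Y = 3254 + 3P.
Setting them equal: 3313 = 12P, so P = 276.08.
Substituting into AD, Y = 4082.25.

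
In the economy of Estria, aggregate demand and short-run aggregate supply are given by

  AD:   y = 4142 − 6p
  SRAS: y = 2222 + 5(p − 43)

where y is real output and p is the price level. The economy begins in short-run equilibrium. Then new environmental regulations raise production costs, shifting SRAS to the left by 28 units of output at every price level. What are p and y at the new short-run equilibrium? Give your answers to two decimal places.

This is a negative supply shock: SRAS shifts left.
New SRAS: y = 1979 + 5p.
Set AD = SRAS: 4142 − 6p = 1979 + 5p, so 2163 = 11p and p = 196.64.
Substituting into AD, y = 2962.18.

p = 196.64, y = 2962.18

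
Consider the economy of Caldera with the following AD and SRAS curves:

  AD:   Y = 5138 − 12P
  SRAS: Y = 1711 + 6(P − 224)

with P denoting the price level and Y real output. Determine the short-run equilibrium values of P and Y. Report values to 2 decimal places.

P = 265.06, Y = 1957.33

Write SRAS as Y = 1711 + 6P − 1344 = 367 + 6P.
Set AD = SRAS: 5138 − 12P = 367 + 6P, so 4771 = 18P and P = 265.06.
Substituting into AD, Y = 5138 − 12P = 1957.33.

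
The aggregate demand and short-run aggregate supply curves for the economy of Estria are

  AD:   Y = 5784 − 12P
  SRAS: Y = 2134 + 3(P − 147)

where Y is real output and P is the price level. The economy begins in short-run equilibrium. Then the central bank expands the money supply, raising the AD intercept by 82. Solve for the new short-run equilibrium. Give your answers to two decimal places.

P = 278.20, Y = 2527.60

This is a positive demand shock: AD shifts right.
New AD: Y = 5866 − 12P.
SRAS can be written Y = 1693 + 3P.
Set AD = SRAS: 5866 − 12P = 1693 + 3P, so 4173 = 15P and P = 278.20.
Substituting into AD, Y = 2527.60.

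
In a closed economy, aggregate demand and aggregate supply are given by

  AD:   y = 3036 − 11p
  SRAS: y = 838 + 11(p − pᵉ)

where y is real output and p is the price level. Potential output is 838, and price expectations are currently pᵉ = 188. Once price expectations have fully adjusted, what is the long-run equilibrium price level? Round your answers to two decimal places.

Long-run p = 199.82

Short run: with pᵉ = 188, SRAS is y = 11p − 1230. Setting AD = SRAS gives 4266 = 22p, so p = 193.91 and y = 3036 − 11p = 903.00.
Output 903.00 is above potential 838, so over time expected prices rise and SRAS shifts left until y returns to 838.
Long run: y = 838 on the AD curve gives 838 = 3036 − 11p, so p = 199.82.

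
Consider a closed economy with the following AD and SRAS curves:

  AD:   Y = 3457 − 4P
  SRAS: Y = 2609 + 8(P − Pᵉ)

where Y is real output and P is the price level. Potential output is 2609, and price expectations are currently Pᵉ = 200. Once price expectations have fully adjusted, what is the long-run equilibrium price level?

Long-run P = 212

Short run: with Pᵉ = 200, SRAS is Y = 1009 + 8P. Setting AD = SRAS gives 2448 = 12P, so P = 204 and Y = 3457 − 4·204 = 2641.
Output 2641 is above potential 2609, so over time expected prices rise and SRAS shifts left until Y returns to 2609.
Long run: Y = 2609 on the AD curve gives 2609 = 3457 − 4P, so P = 212.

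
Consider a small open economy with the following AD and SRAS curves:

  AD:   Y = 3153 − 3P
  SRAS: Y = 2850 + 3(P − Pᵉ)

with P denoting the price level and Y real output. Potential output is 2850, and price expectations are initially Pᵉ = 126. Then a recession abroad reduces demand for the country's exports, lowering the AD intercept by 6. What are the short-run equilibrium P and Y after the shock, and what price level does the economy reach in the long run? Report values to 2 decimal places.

AD shifts left: new AD is Y = 3147 − 3P. With Pᵉ = 126, SRAS is Y = 2472 + 3P.
Short run: 3147 − 3P = 2472 + 3P gives 675 = 6P, so P = 112.50 and Y = 3147 − 3P = 2809.50.
Y = 2809.50 is below potential 2850; expectations adjust and SRAS shifts right until Y = 2850.
Long run: on the new AD curve, 2850 = 3147 − 3P gives P = 99.00.

Short run: P = 112.50, Y = 2809.50. Long run: P = 99.00.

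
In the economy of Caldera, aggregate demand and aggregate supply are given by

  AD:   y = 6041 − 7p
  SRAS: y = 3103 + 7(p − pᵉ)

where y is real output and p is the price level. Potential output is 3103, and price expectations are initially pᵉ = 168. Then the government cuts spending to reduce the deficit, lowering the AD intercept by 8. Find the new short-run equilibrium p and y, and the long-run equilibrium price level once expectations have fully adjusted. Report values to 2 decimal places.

AD shifts left: new AD is y = 6033 − 7p. With pᵉ = 168, SRAS is y = 1927 + 7p.
Short run: 6033 − 7p = 1927 + 7p gives 4106 = 14p, so p = 293.29 and y = 6033 − 7p = 3980.00.
y = 3980.00 is above potential 3103; expectations adjust and SRAS shifts left until y = 3103.
Long run: on the new AD curve, 3103 = 6033 − 7p gives p = 418.57.

Short run: p = 293.29, y = 3980.00. Long run: p = 418.57.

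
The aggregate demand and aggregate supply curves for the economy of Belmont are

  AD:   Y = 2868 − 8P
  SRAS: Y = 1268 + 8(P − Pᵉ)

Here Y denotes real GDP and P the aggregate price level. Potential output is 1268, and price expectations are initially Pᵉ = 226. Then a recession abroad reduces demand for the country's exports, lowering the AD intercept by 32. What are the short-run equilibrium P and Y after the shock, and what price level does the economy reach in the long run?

Short run: P = 211, Y = 1148. Long run: P = 196.

AD shifts left: new AD is Y = 2836 − 8P. With Pᵉ = 226, SRAS is Y = 8P − 540.
Short run: 2836 − 8P = 8P − 540 gives 3376 = 16P, so P = 211 and Y = 2836 − 8·211 = 1148.
Y = 1148 is below potential 1268; expectations adjust and SRAS shifts right until Y = 1268.
Long run: on the new AD curve, 1268 = 2836 − 8P gives P = 196.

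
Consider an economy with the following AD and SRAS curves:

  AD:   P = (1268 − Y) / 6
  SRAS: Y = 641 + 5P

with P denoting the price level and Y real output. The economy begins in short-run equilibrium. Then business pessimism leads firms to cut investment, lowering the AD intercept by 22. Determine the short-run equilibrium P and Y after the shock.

P = 55, Y = 916

This is a negative demand shock: AD shifts left.
New AD: Y = 1246 − 6P.
Set AD = SRAS: 1246 − 6P = 641 + 5P, so 605 = 11P and P = 55.
Y = 1246 − 6·55 = 916.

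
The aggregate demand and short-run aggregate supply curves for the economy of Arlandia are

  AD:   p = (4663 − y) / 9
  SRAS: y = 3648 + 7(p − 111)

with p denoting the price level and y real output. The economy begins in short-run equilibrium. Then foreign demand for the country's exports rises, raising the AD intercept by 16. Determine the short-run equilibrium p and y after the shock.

p = 113, y = 3662

This is a positive demand shock: AD shifts right.
New AD: y = 4679 − 9p.
SRAS can be written y = 2871 + 7p.
Set AD = SRAS: 4679 − 9p = 2871 + 7p, so 1808 = 16p and p = 113.
y = 4679 − 9·113 = 3662.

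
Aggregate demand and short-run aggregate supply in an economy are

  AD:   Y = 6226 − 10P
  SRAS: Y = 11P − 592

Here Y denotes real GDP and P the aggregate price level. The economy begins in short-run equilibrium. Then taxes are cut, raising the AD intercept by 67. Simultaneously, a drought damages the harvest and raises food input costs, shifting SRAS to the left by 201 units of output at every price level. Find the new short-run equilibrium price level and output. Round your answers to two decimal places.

P = 337.43, Y = 2918.71

After both shocks: AD is Y = 6293 − 10P and SRAS is Y = 11P − 793.
Setting them equal: 7086 = 21P, so P = 337.43.
Substituting into AD, Y = 2918.71.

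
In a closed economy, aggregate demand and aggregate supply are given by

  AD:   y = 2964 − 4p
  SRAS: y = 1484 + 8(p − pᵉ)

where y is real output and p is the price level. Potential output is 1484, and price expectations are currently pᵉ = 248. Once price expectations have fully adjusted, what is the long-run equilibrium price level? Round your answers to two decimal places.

Short run: with pᵉ = 248, SRAS is y = 8p − 500. Setting AD = SRAS gives 3464 = 12p, so p = 288.67 and y = 2964 − 4p = 1809.33.
Output 1809.33 is above potential 1484, so over time expected prices rise and SRAS shifts left until y returns to 1484.
Long run: y = 1484 on the AD curve gives 1484 = 2964 − 4p, so p = 370.00.

Long-run p = 370.00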